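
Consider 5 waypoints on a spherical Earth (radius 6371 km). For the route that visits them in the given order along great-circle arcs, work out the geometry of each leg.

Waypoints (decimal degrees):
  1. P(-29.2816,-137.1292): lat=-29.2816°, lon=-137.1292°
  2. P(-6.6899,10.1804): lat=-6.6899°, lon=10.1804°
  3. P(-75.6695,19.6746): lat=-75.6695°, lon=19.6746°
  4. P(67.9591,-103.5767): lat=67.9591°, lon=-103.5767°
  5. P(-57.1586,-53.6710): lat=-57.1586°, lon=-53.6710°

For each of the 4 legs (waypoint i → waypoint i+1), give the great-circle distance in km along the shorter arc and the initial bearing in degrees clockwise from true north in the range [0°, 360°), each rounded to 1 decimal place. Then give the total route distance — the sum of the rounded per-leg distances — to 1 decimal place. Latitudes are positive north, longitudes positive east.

Leg 1: φ1=-0.5110603, φ2=-0.1167608, Δφ=0.3942995, Δλ=2.5710375 rad; a=sin²(Δφ/2)+cosφ1·cosφ2·sin²(Δλ/2)=0.8360452170; c=2·atan2(√a, √(1-a))=2.307824632; dist=6371·c=14703.151 ≈ 14703.2 km; running total=14703.2 km
Leg 1 bearing: y=sinΔλ·cosφ2=0.53642189, x=cosφ1·sinφ2-sinφ1·cosφ2·cosΔλ=-0.51043707; θ=atan2(y, x)=133.5781° ≈ 133.6°
Leg 2: φ1=-0.1167608, φ2=-1.3206819, Δφ=-1.2039211, Δλ=0.1657050 rad; a=sin²(Δφ/2)+cosφ1·cosφ2·sin²(Δλ/2)=0.3223334863; c=2·atan2(√a, √(1-a))=1.207526006; dist=6371·c=7693.148 ≈ 7693.1 km; running total=22396.3 km
Leg 2 bearing: y=sinΔλ·cosφ2=0.04082701, x=cosφ1·sinφ2-sinφ1·cosφ2·cosΔλ=-0.93384774; θ=atan2(y, x)=177.4967° ≈ 177.5°
Leg 3: φ1=-1.3206819, φ2=1.1861101, Δφ=2.5067920, Δλ=-2.1511410 rad; a=sin²(Δφ/2)+cosφ1·cosφ2·sin²(Δλ/2)=0.9745020393; c=2·atan2(√a, √(1-a))=2.820858045; dist=6371·c=17971.687 ≈ 17971.7 km; running total=40368.0 km
Leg 3 bearing: y=sinΔλ·cosφ2=-0.31382706, x=cosφ1·sinφ2-sinφ1·cosφ2·cosΔλ=0.03006380; θ=atan2(y, x)=-84.5279° <0 so +360° → 275.4721° ≈ 275.5°
Leg 4: φ1=1.1861101, φ2=-0.9976058, Δφ=-2.1837158, Δλ=0.8710188 rad; a=sin²(Δφ/2)+cosφ1·cosφ2·sin²(Δλ/2)=0.8238496091; c=2·atan2(√a, √(1-a))=2.275357062; dist=6371·c=14496.300 ≈ 14496.3 km; running total=54864.3 km
Leg 4 bearing: y=sinΔλ·cosφ2=0.41486343, x=cosφ1·sinφ2-sinφ1·cosφ2·cosΔλ=-0.63904151; θ=atan2(y, x)=147.0085° ≈ 147.0°

Leg 1: dist=14703.2 km, bearing=133.6°
Leg 2: dist=7693.1 km, bearing=177.5°
Leg 3: dist=17971.7 km, bearing=275.5°
Leg 4: dist=14496.3 km, bearing=147.0°
Total: 54864.3 km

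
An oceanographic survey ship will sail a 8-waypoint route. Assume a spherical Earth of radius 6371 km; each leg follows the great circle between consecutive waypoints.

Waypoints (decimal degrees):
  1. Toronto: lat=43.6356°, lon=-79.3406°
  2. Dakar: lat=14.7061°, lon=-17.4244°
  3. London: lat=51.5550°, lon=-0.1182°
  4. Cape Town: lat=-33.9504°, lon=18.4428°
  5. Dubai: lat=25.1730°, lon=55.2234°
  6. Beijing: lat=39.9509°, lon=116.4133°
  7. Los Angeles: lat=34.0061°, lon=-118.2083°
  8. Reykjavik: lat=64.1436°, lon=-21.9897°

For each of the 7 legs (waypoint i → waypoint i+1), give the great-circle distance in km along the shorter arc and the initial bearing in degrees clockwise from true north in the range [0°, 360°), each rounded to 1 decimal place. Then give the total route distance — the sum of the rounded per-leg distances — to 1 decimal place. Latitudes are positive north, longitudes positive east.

Leg 1: dist=6636.8 km, bearing=98.7°
Leg 2: dist=4378.5 km, bearing=17.0°
Leg 3: dist=9679.1 km, bearing=164.7°
Leg 4: dist=7635.7 km, bearing=35.6°
Leg 5: dist=5848.1 km, bearing=57.7°
Leg 6: dist=10063.6 km, bearing=42.5°
Leg 7: dist=6932.6 km, bearing=29.3°
Total: 51174.4 km

Leg 1: φ1=0.7615849, φ2=0.2566699, Δφ=-0.5049150, Δλ=1.0806416 rad; a=sin²(Δφ/2)+cosφ1·cosφ2·sin²(Δλ/2)=0.2476343325; c=2·atan2(√a, √(1-a))=1.041725605; dist=6371·c=6636.834 ≈ 6636.8 km; running total=6636.8 km
Leg 1 bearing: y=sinΔλ·cosφ2=0.85335781, x=cosφ1·sinφ2-sinφ1·cosφ2·cosΔλ=-0.13048648; θ=atan2(y, x)=98.6937° ≈ 98.7°
Leg 2: φ1=0.2566699, φ2=0.8998045, Δφ=0.6431346, Δλ=0.3020502 rad; a=sin²(Δφ/2)+cosφ1·cosφ2·sin²(Δλ/2)=0.1135030666; c=2·atan2(√a, √(1-a))=0.687249538; dist=6371·c=4378.467 ≈ 4378.5 km; running total=11015.3 km
Leg 2 bearing: y=sinΔλ·cosφ2=0.18496096, x=cosφ1·sinφ2-sinφ1·cosφ2·cosΔλ=0.60685247; θ=atan2(y, x)=16.9506° ≈ 17.0°
Leg 3: φ1=0.8998045, φ2=-0.5925463, Δφ=-1.4923508, Δλ=0.3239506 rad; a=sin²(Δφ/2)+cosφ1·cosφ2·sin²(Δλ/2)=0.4742311319; c=2·atan2(√a, √(1-a))=1.519235748; dist=6371·c=9679.051 ≈ 9679.1 km; running total=20694.4 km
Leg 3 bearing: y=sinΔλ·cosφ2=0.26404835, x=cosφ1·sinφ2-sinφ1·cosφ2·cosΔλ=-0.96313152; θ=atan2(y, x)=164.6687° ≈ 164.7°
Leg 4: φ1=-0.5925463, φ2=0.4393517, Δφ=1.0318980, Δλ=0.6419426 rad; a=sin²(Δφ/2)+cosφ1·cosφ2·sin²(Δλ/2)=0.3181279341; c=2·atan2(√a, √(1-a))=1.198512102; dist=6371·c=7635.721 ≈ 7635.7 km; running total=28330.1 km
Leg 4 bearing: y=sinΔλ·cosφ2=0.54188748, x=cosφ1·sinφ2-sinφ1·cosφ2·cosΔλ=0.75765966; θ=atan2(y, x)=35.5728° ≈ 35.6°
Leg 5: φ1=0.4393517, φ2=0.6972747, Δφ=0.2579230, Δλ=1.0679652 rad; a=sin²(Δφ/2)+cosφ1·cosφ2·sin²(Δλ/2)=0.1962624571; c=2·atan2(√a, √(1-a))=0.917918251; dist=6371·c=5848.057 ≈ 5848.1 km; running total=34178.2 km
Leg 5 bearing: y=sinΔλ·cosφ2=0.67170721, x=cosφ1·sinφ2-sinφ1·cosφ2·cosΔλ=0.42400878; θ=atan2(y, x)=57.7382° ≈ 57.7°
Leg 6: φ1=0.6972747, φ2=0.5935184, Δφ=-0.1037563, Δλ=-4.0949194 rad; a=sin²(Δφ/2)+cosφ1·cosφ2·sin²(Δλ/2)=0.5044003018; c=2·atan2(√a, √(1-a))=1.579597044; dist=6371·c=10063.613 ≈ 10063.6 km; running total=44241.8 km
Leg 6 bearing: y=sinΔλ·cosφ2=0.67590402, x=cosφ1·sinφ2-sinφ1·cosφ2·cosΔλ=0.73693711; θ=atan2(y, x)=42.5264° ≈ 42.5°
Leg 7: φ1=0.5935184, φ2=1.1195170, Δφ=0.5259986, Δλ=1.6793314 rad; a=sin²(Δφ/2)+cosφ1·cosφ2·sin²(Δλ/2)=0.2679351859; c=2·atan2(√a, √(1-a))=1.088144588; dist=6371·c=6932.569 ≈ 6932.6 km; running total=51174.4 km
Leg 7 bearing: y=sinΔλ·cosφ2=0.43355095, x=cosφ1·sinφ2-sinφ1·cosφ2·cosΔλ=0.77241003; θ=atan2(y, x)=29.3053° ≈ 29.3°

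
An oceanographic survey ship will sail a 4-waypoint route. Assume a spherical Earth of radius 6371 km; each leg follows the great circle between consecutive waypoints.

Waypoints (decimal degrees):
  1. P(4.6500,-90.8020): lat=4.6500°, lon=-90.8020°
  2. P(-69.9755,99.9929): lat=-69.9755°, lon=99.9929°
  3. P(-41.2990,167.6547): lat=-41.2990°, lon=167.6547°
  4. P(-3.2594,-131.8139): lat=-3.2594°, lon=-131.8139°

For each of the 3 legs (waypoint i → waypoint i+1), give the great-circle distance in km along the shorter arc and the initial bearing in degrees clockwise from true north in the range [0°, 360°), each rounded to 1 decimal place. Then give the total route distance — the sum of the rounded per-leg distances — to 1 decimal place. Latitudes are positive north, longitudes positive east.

Leg 1: φ1=0.0811578, φ2=-1.2213029, Δφ=-1.3024607, Δλ=3.3299992 rad; a=sin²(Δφ/2)+cosφ1·cosφ2·sin²(Δλ/2)=0.7057115569; c=2·atan2(√a, √(1-a))=1.994811223; dist=6371·c=12708.942 ≈ 12708.9 km; running total=12708.9 km
Leg 1 bearing: y=sinΔλ·cosφ2=-0.06413353, x=cosφ1·sinφ2-sinφ1·cosφ2·cosΔλ=-0.90918530; θ=atan2(y, x)=-175.9651° <0 so +360° → 184.0349° ≈ 184.0°
Leg 2: φ1=-1.2213029, φ2=-0.7208035, Δφ=0.5004993, Δλ=1.1809212 rad; a=sin²(Δφ/2)+cosφ1·cosφ2·sin²(Δλ/2)=0.1410676025; c=2·atan2(√a, √(1-a))=0.770065897; dist=6371·c=4906.090 ≈ 4906.1 km; running total=17615.0 km
Leg 2 bearing: y=sinΔλ·cosφ2=0.69489732, x=cosφ1·sinφ2-sinφ1·cosφ2·cosΔλ=0.04228306; θ=atan2(y, x)=86.5180° ≈ 86.5°
Leg 3: φ1=-0.7208035, φ2=-0.0568873, Δφ=0.6639163, Δλ=-5.2267131 rad; a=sin²(Δφ/2)+cosφ1·cosφ2·sin²(Δλ/2)=0.2967428684; c=2·atan2(√a, √(1-a))=1.152160718; dist=6371·c=7340.416 ≈ 7340.4 km; running total=24955.4 km
Leg 3 bearing: y=sinΔλ·cosφ2=0.86921707, x=cosφ1·sinφ2-sinφ1·cosφ2·cosΔλ=0.28143888; θ=atan2(y, x)=72.0589° ≈ 72.1°

Leg 1: dist=12708.9 km, bearing=184.0°
Leg 2: dist=4906.1 km, bearing=86.5°
Leg 3: dist=7340.4 km, bearing=72.1°
Total: 24955.4 km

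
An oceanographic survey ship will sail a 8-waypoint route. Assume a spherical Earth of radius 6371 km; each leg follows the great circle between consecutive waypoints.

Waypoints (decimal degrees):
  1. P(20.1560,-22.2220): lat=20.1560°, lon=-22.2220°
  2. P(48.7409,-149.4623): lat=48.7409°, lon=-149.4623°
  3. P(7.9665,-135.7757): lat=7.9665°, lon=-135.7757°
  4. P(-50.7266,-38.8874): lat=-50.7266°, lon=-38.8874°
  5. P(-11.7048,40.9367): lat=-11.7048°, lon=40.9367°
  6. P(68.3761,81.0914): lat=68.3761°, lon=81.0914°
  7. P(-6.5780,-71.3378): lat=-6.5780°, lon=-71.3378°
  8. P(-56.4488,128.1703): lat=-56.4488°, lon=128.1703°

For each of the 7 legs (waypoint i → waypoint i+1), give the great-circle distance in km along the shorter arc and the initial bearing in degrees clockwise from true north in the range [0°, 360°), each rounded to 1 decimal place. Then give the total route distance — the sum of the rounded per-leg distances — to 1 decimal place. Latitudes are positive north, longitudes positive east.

Leg 1: dist=10745.7 km, bearing=328.1°
Leg 2: dist=4712.0 km, bearing=159.7°
Leg 3: dist=11176.7 km, bearing=140.3°
Leg 4: dist=8288.5 km, bearing=89.7°
Leg 5: dist=9451.2 km, bearing=13.8°
Leg 6: dist=12846.5 km, bearing=329.4°
Leg 7: dist=12783.5 km, bearing=191.7°
Total: 70004.1 km

Leg 1: φ1=0.3517886, φ2=0.8506892, Δφ=0.4989006, Δλ=-2.2207622 rad; a=sin²(Δφ/2)+cosφ1·cosφ2·sin²(Δλ/2)=0.5578049838; c=2·atan2(√a, √(1-a))=1.686665390; dist=6371·c=10745.745 ≈ 10745.7 km; running total=10745.7 km
Leg 1 bearing: y=sinΔλ·cosφ2=-0.52500320, x=cosφ1·sinφ2-sinφ1·cosφ2·cosΔλ=0.84321170; θ=atan2(y, x)=-31.9074° <0 so +360° → 328.0926° ≈ 328.1°
Leg 2: φ1=0.8506892, φ2=0.1390417, Δφ=-0.7116475, Δλ=0.2388762 rad; a=sin²(Δφ/2)+cosφ1·cosφ2·sin²(Δλ/2)=0.1306291030; c=2·atan2(√a, √(1-a))=0.739594690; dist=6371·c=4711.958 ≈ 4712.0 km; running total=15457.7 km
Leg 2 bearing: y=sinΔλ·cosφ2=0.23432745, x=cosφ1·sinφ2-sinφ1·cosφ2·cosΔλ=-0.63194241; θ=atan2(y, x)=159.6550° ≈ 159.7°
Leg 3: φ1=0.1390417, φ2=-0.8853462, Δφ=-1.0243878, Δλ=1.6910198 rad; a=sin²(Δφ/2)+cosφ1·cosφ2·sin²(Δλ/2)=0.5912393003; c=2·atan2(√a, √(1-a))=1.754303119; dist=6371·c=11176.665 ≈ 11176.7 km; running total=26634.4 km
Leg 3 bearing: y=sinΔλ·cosφ2=0.62845230, x=cosφ1·sinφ2-sinφ1·cosφ2·cosΔλ=-0.75614104; θ=atan2(y, x)=140.2690° ≈ 140.3°
Leg 4: φ1=-0.8853462, φ2=-0.2042873, Δφ=0.6810589, Δλ=1.3931934 rad; a=sin²(Δφ/2)+cosφ1·cosφ2·sin²(Δλ/2)=0.3667205374; c=2·atan2(√a, √(1-a))=1.300975319; dist=6371·c=8288.514 ≈ 8288.5 km; running total=34922.9 km
Leg 4 bearing: y=sinΔλ·cosφ2=0.96380292, x=cosφ1·sinφ2-sinφ1·cosφ2·cosΔλ=0.00550225; θ=atan2(y, x)=89.6729° ≈ 89.7°
Leg 5: φ1=-0.2042873, φ2=1.1933881, Δφ=1.3976754, Δλ=0.7008317 rad; a=sin²(Δφ/2)+cosφ1·cosφ2·sin²(Δλ/2)=0.4563962627; c=2·atan2(√a, √(1-a))=1.483477935; dist=6371·c=9451.238 ≈ 9451.2 km; running total=44374.1 km
Leg 5 bearing: y=sinΔλ·cosφ2=0.23763652, x=cosφ1·sinφ2-sinφ1·cosφ2·cosΔλ=0.96743152; θ=atan2(y, x)=13.8007° ≈ 13.8°
Leg 6: φ1=1.1933881, φ2=-0.1148078, Δφ=-1.3081958, Δλ=-2.6603914 rad; a=sin²(Δφ/2)+cosφ1·cosφ2·sin²(Δλ/2)=0.7155035327; c=2·atan2(√a, √(1-a))=2.016404856; dist=6371·c=12846.515 ≈ 12846.5 km; running total=57220.6 km
Leg 6 bearing: y=sinΔλ·cosφ2=-0.45979735, x=cosφ1·sinφ2-sinφ1·cosφ2·cosΔλ=0.77641439; θ=atan2(y, x)=-30.6343° <0 so +360° → 329.3657° ≈ 329.4°
Leg 7: φ1=-0.1148078, φ2=-0.9852174, Δφ=-0.8704097, Δλ=3.4820732 rad; a=sin²(Δφ/2)+cosφ1·cosφ2·sin²(Δλ/2)=0.7110277251; c=2·atan2(√a, √(1-a))=2.006507736; dist=6371·c=12783.461 ≈ 12783.5 km; running total=70004.1 km
Leg 7 bearing: y=sinΔλ·cosφ2=-0.18456267, x=cosφ1·sinφ2-sinφ1·cosφ2·cosΔλ=-0.88758426; θ=atan2(y, x)=-168.2534° <0 so +360° → 191.7466° ≈ 191.7°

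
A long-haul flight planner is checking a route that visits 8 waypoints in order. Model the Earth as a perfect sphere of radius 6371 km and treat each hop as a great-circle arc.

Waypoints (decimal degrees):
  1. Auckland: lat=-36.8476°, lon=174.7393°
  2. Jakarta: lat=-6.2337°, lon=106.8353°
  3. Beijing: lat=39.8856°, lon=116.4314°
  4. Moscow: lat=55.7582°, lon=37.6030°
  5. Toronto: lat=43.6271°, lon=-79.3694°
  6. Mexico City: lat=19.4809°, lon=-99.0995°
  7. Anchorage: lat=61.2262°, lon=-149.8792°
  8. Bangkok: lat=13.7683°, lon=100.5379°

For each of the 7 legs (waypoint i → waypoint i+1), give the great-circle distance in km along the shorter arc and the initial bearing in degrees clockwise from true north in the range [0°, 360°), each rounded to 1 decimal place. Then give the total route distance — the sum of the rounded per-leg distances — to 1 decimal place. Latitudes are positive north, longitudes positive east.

Leg 1: dist=7631.6 km, bearing=278.5°
Leg 2: dist=5221.9 km, bearing=10.1°
Leg 3: dist=5797.5 km, bearing=315.6°
Leg 4: dist=7485.3 km, bearing=315.6°
Leg 5: dist=3253.1 km, bearing=220.6°
Leg 6: dist=6071.5 km, bearing=332.8°
Leg 7: dist=9676.7 km, bearing=293.6°
Total: 45137.6 km

Leg 1: φ1=-0.6431119, φ2=-0.1087986, Δφ=0.5343134, Δλ=-1.1851484 rad; a=sin²(Δφ/2)+cosφ1·cosφ2·sin²(Δλ/2)=0.3178238587; c=2·atan2(√a, √(1-a))=1.197859145; dist=6371·c=7631.561 ≈ 7631.6 km; running total=7631.6 km
Leg 1 bearing: y=sinΔλ·cosφ2=-0.92107642, x=cosφ1·sinφ2-sinφ1·cosφ2·cosΔλ=0.13735223; θ=atan2(y, x)=-81.5185° <0 so +360° → 278.4815° ≈ 278.5°
Leg 2: φ1=-0.1087986, φ2=0.6961350, Δφ=0.8049336, Δλ=0.1674835 rad; a=sin²(Δφ/2)+cosφ1·cosφ2·sin²(Δλ/2)=0.1587571721; c=2·atan2(√a, √(1-a))=0.819638249; dist=6371·c=5221.915 ≈ 5221.9 km; running total=12853.5 km
Leg 2 bearing: y=sinΔλ·cosφ2=0.12791455, x=cosφ1·sinφ2-sinφ1·cosφ2·cosΔλ=0.71961879; θ=atan2(y, x)=10.0792° ≈ 10.1°
Leg 3: φ1=0.6961350, φ2=0.9731642, Δφ=0.2770291, Δλ=-1.3758151 rad; a=sin²(Δφ/2)+cosφ1·cosφ2·sin²(Δλ/2)=0.1931192757; c=2·atan2(√a, √(1-a))=0.909980115; dist=6371·c=5797.483 ≈ 5797.5 km; running total=18651.0 km
Leg 3 bearing: y=sinΔλ·cosφ2=-0.55202445, x=cosφ1·sinφ2-sinφ1·cosφ2·cosΔλ=0.56441642; θ=atan2(y, x)=-44.3641° <0 so +360° → 315.6359° ≈ 315.6°
Leg 4: φ1=0.9731642, φ2=0.7614365, Δφ=-0.2117276, Δλ=-2.0415535 rad; a=sin²(Δφ/2)+cosφ1·cosφ2·sin²(Δλ/2)=0.3071818089; c=2·atan2(√a, √(1-a))=1.174898871; dist=6371·c=7485.281 ≈ 7485.3 km; running total=26136.3 km
Leg 4 bearing: y=sinΔλ·cosφ2=-0.64510938, x=cosφ1·sinφ2-sinφ1·cosφ2·cosΔλ=0.65963510; θ=atan2(y, x)=-44.3622° <0 so +360° → 315.6378° ≈ 315.6°
Leg 5: φ1=0.7614365, φ2=0.3400058, Δφ=-0.4214307, Δλ=-0.3443552 rad; a=sin²(Δφ/2)+cosφ1·cosφ2·sin²(Δλ/2)=0.0637786221; c=2·atan2(√a, √(1-a))=0.510617778; dist=6371·c=3253.146 ≈ 3253.1 km; running total=29389.4 km
Leg 5 bearing: y=sinΔλ·cosφ2=-0.31826371, x=cosφ1·sinφ2-sinφ1·cosφ2·cosΔλ=-0.37087983; θ=atan2(y, x)=-139.3661° <0 so +360° → 220.6339° ≈ 220.6°
Leg 6: φ1=0.3400058, φ2=1.0685988, Δφ=0.7285929, Δλ=-0.8862730 rad; a=sin²(Δφ/2)+cosφ1·cosφ2·sin²(Δλ/2)=0.2103736689; c=2·atan2(√a, √(1-a))=0.952984747; dist=6371·c=6071.466 ≈ 6071.5 km; running total=35460.9 km
Leg 6 bearing: y=sinΔλ·cosφ2=-0.37291397, x=cosφ1·sinφ2-sinφ1·cosφ2·cosΔλ=0.72484586; θ=atan2(y, x)=-27.2246° <0 so +360° → 332.7754° ≈ 332.8°
Leg 7: φ1=1.0685988, φ2=0.2403022, Δφ=-0.8282966, Δλ=4.3706029 rad; a=sin²(Δφ/2)+cosφ1·cosφ2·sin²(Δλ/2)=0.4740447281; c=2·atan2(√a, √(1-a))=1.518862441; dist=6371·c=9676.673 ≈ 9676.7 km; running total=45137.6 km
Leg 7 bearing: y=sinΔλ·cosφ2=-0.91508567, x=cosφ1·sinφ2-sinφ1·cosφ2·cosΔλ=0.39990438; θ=atan2(y, x)=-66.3940° <0 so +360° → 293.6060° ≈ 293.6°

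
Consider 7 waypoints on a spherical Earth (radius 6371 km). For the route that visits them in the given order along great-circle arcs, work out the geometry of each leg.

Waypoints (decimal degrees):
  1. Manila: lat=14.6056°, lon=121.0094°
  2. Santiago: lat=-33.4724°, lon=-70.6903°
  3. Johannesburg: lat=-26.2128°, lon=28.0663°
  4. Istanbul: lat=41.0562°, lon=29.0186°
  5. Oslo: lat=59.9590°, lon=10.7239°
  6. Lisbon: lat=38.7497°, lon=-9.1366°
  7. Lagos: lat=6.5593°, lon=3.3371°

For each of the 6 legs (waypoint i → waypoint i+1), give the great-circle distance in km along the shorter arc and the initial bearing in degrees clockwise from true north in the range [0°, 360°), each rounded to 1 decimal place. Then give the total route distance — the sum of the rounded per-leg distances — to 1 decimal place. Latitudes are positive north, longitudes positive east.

Leg 1: φ1=0.2549158, φ2=-0.5842036, Δφ=-0.8391194, Δλ=-3.3457909 rad; a=sin²(Δφ/2)+cosφ1·cosφ2·sin²(Δλ/2)=0.9647512475; c=2·atan2(√a, √(1-a))=2.763857945; dist=6371·c=17608.539 ≈ 17608.5 km; running total=17608.5 km
Leg 1 bearing: y=sinΔλ·cosφ2=0.16915107, x=cosφ1·sinφ2-sinφ1·cosφ2·cosΔλ=-0.32773927; θ=atan2(y, x)=152.7011° ≈ 152.7°
Leg 2: φ1=-0.5842036, φ2=-0.4574997, Δφ=0.1267039, Δλ=1.7236278 rad; a=sin²(Δφ/2)+cosφ1·cosφ2·sin²(Δλ/2)=0.4351563876; c=2·atan2(√a, √(1-a))=1.440742793; dist=6371·c=9178.972 ≈ 9179.0 km; running total=26787.5 km
Leg 2 bearing: y=sinΔλ·cosφ2=0.88670240, x=cosφ1·sinφ2-sinφ1·cosφ2·cosΔλ=-0.44377931; θ=atan2(y, x)=116.5872° ≈ 116.6°
Leg 3: φ1=-0.4574997, φ2=0.7165659, Δφ=1.1740655, Δλ=0.0166208 rad; a=sin²(Δφ/2)+cosφ1·cosφ2·sin²(Δλ/2)=0.3068441574; c=2·atan2(√a, √(1-a))=1.174166843; dist=6371·c=7480.617 ≈ 7480.6 km; running total=34268.1 km
Leg 3 bearing: y=sinΔλ·cosφ2=0.01253258, x=cosφ1·sinφ2-sinφ1·cosφ2·cosΔλ=0.92228315; θ=atan2(y, x)=0.7785° ≈ 0.8°
Leg 4: φ1=0.7165659, φ2=1.0464820, Δφ=0.3299161, Δλ=-0.3193028 rad; a=sin²(Δφ/2)+cosφ1·cosφ2·sin²(Δλ/2)=0.0365056971; c=2·atan2(√a, √(1-a))=0.384493310; dist=6371·c=2449.607 ≈ 2449.6 km; running total=36717.7 km
Leg 4 bearing: y=sinΔλ·cosφ2=-0.15714681, x=cosφ1·sinφ2-sinφ1·cosφ2·cosΔλ=0.34058333; θ=atan2(y, x)=-24.7688° <0 so +360° → 335.2312° ≈ 335.2°
Leg 5: φ1=1.0464820, φ2=0.6763098, Δφ=-0.3701721, Δλ=-0.3466311 rad; a=sin²(Δφ/2)+cosφ1·cosφ2·sin²(Δλ/2)=0.0454782555; c=2·atan2(√a, √(1-a))=0.429813479; dist=6371·c=2738.342 ≈ 2738.3 km; running total=39456.0 km
Leg 5 bearing: y=sinΔλ·cosφ2=-0.26495223, x=cosφ1·sinφ2-sinφ1·cosφ2·cosΔλ=-0.32162129; θ=atan2(y, x)=-140.5182° <0 so +360° → 219.4818° ≈ 219.5°
Leg 6: φ1=0.6763098, φ2=0.1144814, Δφ=-0.5618285, Δλ=0.2177071 rad; a=sin²(Δφ/2)+cosφ1·cosφ2·sin²(Δλ/2)=0.0860030554; c=2·atan2(√a, √(1-a))=0.595275782; dist=6371·c=3792.502 ≈ 3792.5 km; running total=43248.5 km
Leg 6 bearing: y=sinΔλ·cosφ2=0.21457760, x=cosφ1·sinφ2-sinφ1·cosφ2·cosΔλ=-0.51805653; θ=atan2(y, x)=157.5008° ≈ 157.5°

Leg 1: dist=17608.5 km, bearing=152.7°
Leg 2: dist=9179.0 km, bearing=116.6°
Leg 3: dist=7480.6 km, bearing=0.8°
Leg 4: dist=2449.6 km, bearing=335.2°
Leg 5: dist=2738.3 km, bearing=219.5°
Leg 6: dist=3792.5 km, bearing=157.5°
Total: 43248.5 km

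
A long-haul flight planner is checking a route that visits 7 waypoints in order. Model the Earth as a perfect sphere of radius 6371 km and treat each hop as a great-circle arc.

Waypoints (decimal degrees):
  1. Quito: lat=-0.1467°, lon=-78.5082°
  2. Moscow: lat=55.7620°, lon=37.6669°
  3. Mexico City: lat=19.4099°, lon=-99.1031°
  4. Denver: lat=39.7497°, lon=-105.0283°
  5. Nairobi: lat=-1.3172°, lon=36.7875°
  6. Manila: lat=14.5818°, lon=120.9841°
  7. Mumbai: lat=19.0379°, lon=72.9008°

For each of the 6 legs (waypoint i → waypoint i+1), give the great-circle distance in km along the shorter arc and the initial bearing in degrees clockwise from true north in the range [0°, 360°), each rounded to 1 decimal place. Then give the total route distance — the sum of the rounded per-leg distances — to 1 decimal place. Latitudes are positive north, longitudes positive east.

Leg 1: φ1=-0.0025604, φ2=0.9732305, Δφ=0.9757909, Δλ=2.0276380 rad; a=sin²(Δφ/2)+cosφ1·cosφ2·sin²(Δλ/2)=0.6251508504; c=2·atan2(√a, √(1-a))=1.823788190; dist=6371·c=11619.355 ≈ 11619.4 km; running total=11619.4 km
Leg 1 bearing: y=sinΔλ·cosφ2=0.50493399, x=cosφ1·sinφ2-sinφ1·cosφ2·cosΔλ=0.82606944; θ=atan2(y, x)=31.4353° ≈ 31.4°
Leg 2: φ1=0.9732305, φ2=0.3387667, Δφ=-0.6344638, Δλ=-2.3870868 rad; a=sin²(Δφ/2)+cosφ1·cosφ2·sin²(Δλ/2)=0.5559527759; c=2·atan2(√a, √(1-a))=1.682936767; dist=6371·c=10721.990 ≈ 10722.0 km; running total=22341.4 km
Leg 2 bearing: y=sinΔλ·cosφ2=-0.64600095, x=cosφ1·sinφ2-sinφ1·cosφ2·cosΔλ=0.75508935; θ=atan2(y, x)=-40.5480° <0 so +360° → 319.4520° ≈ 319.5°
Leg 3: φ1=0.3387667, φ2=0.6937631, Δφ=0.3549965, Δλ=-0.1034142 rad; a=sin²(Δφ/2)+cosφ1·cosφ2·sin²(Δλ/2)=0.0331131917; c=2·atan2(√a, √(1-a))=0.365979681; dist=6371·c=2331.657 ≈ 2331.7 km; running total=24673.1 km
Leg 3 bearing: y=sinΔλ·cosφ2=-0.07936790, x=cosφ1·sinφ2-sinφ1·cosφ2·cosΔλ=0.34895210; θ=atan2(y, x)=-12.8137° <0 so +360° → 347.1863° ≈ 347.2°
Leg 4: φ1=0.6937631, φ2=-0.0229895, Δφ=-0.7167526, Δλ=2.4751526 rad; a=sin²(Δφ/2)+cosφ1·cosφ2·sin²(Δλ/2)=0.8094363317; c=2·atan2(√a, √(1-a))=2.238103018; dist=6371·c=14258.954 ≈ 14259.0 km; running total=38932.1 km
Leg 4 bearing: y=sinΔλ·cosφ2=0.61802831, x=cosφ1·sinφ2-sinφ1·cosφ2·cosΔλ=0.48480680; θ=atan2(y, x)=51.8879° ≈ 51.9°
Leg 5: φ1=-0.0229895, φ2=0.2545004, Δφ=0.2774899, Δλ=1.4695079 rad; a=sin²(Δφ/2)+cosφ1·cosφ2·sin²(Δλ/2)=0.4539774484; c=2·atan2(√a, √(1-a))=1.478620753; dist=6371·c=9420.293 ≈ 9420.3 km; running total=48352.4 km
Leg 5 bearing: y=sinΔλ·cosφ2=0.96282899, x=cosφ1·sinφ2-sinφ1·cosφ2·cosΔλ=0.25394494; θ=atan2(y, x)=75.2248° ≈ 75.2°
Leg 6: φ1=0.2545004, φ2=0.3322740, Δφ=0.0777736, Δλ=-0.8392119 rad; a=sin²(Δφ/2)+cosφ1·cosφ2·sin²(Δλ/2)=0.1533545624; c=2·atan2(√a, √(1-a))=0.804750757; dist=6371·c=5127.067 ≈ 5127.1 km; running total=53479.5 km
Leg 6 bearing: y=sinΔλ·cosφ2=-0.70341591, x=cosφ1·sinφ2-sinφ1·cosφ2·cosΔλ=0.15669658; θ=atan2(y, x)=-77.4415° <0 so +360° → 282.5585° ≈ 282.6°

Leg 1: dist=11619.4 km, bearing=31.4°
Leg 2: dist=10722.0 km, bearing=319.5°
Leg 3: dist=2331.7 km, bearing=347.2°
Leg 4: dist=14259.0 km, bearing=51.9°
Leg 5: dist=9420.3 km, bearing=75.2°
Leg 6: dist=5127.1 km, bearing=282.6°
Total: 53479.5 km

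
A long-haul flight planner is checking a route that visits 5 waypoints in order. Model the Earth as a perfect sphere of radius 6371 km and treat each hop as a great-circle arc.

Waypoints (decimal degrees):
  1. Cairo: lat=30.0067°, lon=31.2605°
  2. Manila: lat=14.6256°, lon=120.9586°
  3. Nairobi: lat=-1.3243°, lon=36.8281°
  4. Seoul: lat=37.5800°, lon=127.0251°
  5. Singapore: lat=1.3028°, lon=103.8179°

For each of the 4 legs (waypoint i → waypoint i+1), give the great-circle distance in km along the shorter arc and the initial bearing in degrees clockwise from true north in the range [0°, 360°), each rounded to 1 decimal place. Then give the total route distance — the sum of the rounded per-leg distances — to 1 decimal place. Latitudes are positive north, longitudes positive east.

Leg 1: φ1=0.5237157, φ2=0.2552649, Δφ=-0.2684508, Δλ=1.5655272 rad; a=sin²(Δφ/2)+cosφ1·cosφ2·sin²(Δλ/2)=0.4346542706; c=2·atan2(√a, √(1-a))=1.439729938; dist=6371·c=9172.519 ≈ 9172.5 km; running total=9172.5 km
Leg 1 bearing: y=sinΔλ·cosφ2=0.96758302, x=cosφ1·sinφ2-sinφ1·cosφ2·cosΔλ=0.21610842; θ=atan2(y, x)=77.4097° ≈ 77.4°
Leg 2: φ1=0.2552649, φ2=-0.0231134, Δφ=-0.2783783, Δλ=-1.4683542 rad; a=sin²(Δφ/2)+cosφ1·cosφ2·sin²(Δλ/2)=0.4534563751; c=2·atan2(√a, √(1-a))=1.477574113; dist=6371·c=9413.625 ≈ 9413.6 km; running total=18586.1 km
Leg 2 bearing: y=sinΔλ·cosφ2=-0.99449169, x=cosφ1·sinφ2-sinφ1·cosφ2·cosΔλ=-0.04817714; θ=atan2(y, x)=-92.7735° <0 so +360° → 267.2265° ≈ 267.2°
Leg 3: φ1=-0.0231134, φ2=0.6558947, Δφ=0.6790081, Δλ=1.5742346 rad; a=sin²(Δφ/2)+cosφ1·cosφ2·sin²(Δλ/2)=0.5084095027; c=2·atan2(√a, √(1-a))=1.587616125; dist=6371·c=10114.702 ≈ 10114.7 km; running total=28700.8 km
Leg 3 bearing: y=sinΔλ·cosφ2=0.79249789, x=cosφ1·sinφ2-sinφ1·cosφ2·cosΔλ=0.60964269; θ=atan2(y, x)=52.4301° ≈ 52.4°
Leg 4: φ1=0.6558947, φ2=0.0227381, Δφ=-0.6331566, Δλ=-0.4050421 rad; a=sin²(Δφ/2)+cosφ1·cosφ2·sin²(Δλ/2)=0.1289721562; c=2·atan2(√a, √(1-a))=0.734664509; dist=6371·c=4680.548 ≈ 4680.5 km; running total=33381.3 km
Leg 4 bearing: y=sinΔλ·cosφ2=-0.39395554, x=cosφ1·sinφ2-sinφ1·cosφ2·cosΔλ=-0.54235817; θ=atan2(y, x)=-144.0063° <0 so +360° → 215.9937° ≈ 216.0°

Leg 1: dist=9172.5 km, bearing=77.4°
Leg 2: dist=9413.6 km, bearing=267.2°
Leg 3: dist=10114.7 km, bearing=52.4°
Leg 4: dist=4680.5 km, bearing=216.0°
Total: 33381.3 km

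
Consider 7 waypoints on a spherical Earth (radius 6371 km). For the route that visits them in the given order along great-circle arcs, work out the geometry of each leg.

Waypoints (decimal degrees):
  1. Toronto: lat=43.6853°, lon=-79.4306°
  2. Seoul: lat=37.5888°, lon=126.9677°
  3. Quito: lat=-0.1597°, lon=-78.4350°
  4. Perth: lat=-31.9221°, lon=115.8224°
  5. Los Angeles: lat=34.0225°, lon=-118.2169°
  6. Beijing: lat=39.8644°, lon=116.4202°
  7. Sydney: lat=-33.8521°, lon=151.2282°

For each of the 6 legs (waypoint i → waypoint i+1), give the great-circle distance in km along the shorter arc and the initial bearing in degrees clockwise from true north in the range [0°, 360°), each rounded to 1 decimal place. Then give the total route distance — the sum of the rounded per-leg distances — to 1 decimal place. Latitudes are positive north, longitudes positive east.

Leg 1: dist=10594.2 km, bearing=339.3°
Leg 2: dist=15105.6 km, bearing=38.0°
Leg 3: dist=16145.5 km, bearing=201.5°
Leg 4: dist=15028.0 km, bearing=72.0°
Leg 5: dist=10068.4 km, bearing=321.2°
Leg 6: dist=8942.9 km, bearing=151.3°
Total: 75884.6 km

Leg 1: φ1=0.7624523, φ2=0.6560483, Δφ=-0.1064040, Δλ=3.6023299 rad; a=sin²(Δφ/2)+cosφ1·cosφ2·sin²(Δλ/2)=0.5459776632; c=2·atan2(√a, √(1-a))=1.662881741; dist=6371·c=10594.220 ≈ 10594.2 km; running total=10594.2 km
Leg 1 bearing: y=sinΔλ·cosφ2=-0.35231181, x=cosφ1·sinφ2-sinφ1·cosφ2·cosΔλ=0.93135418; θ=atan2(y, x)=-20.7206° <0 so +360° → 339.2794° ≈ 339.3°
Leg 2: φ1=0.6560483, φ2=-0.0027873, Δφ=-0.6588356, Δλ=-3.5849534 rad; a=sin²(Δφ/2)+cosφ1·cosφ2·sin²(Δλ/2)=0.8587461716; c=2·atan2(√a, √(1-a))=2.370991913; dist=6371·c=15105.589 ≈ 15105.6 km; running total=25699.8 km
Leg 2 bearing: y=sinΔλ·cosφ2=0.42897604, x=cosφ1·sinφ2-sinφ1·cosφ2·cosΔλ=0.54880260; θ=atan2(y, x)=38.0133° ≈ 38.0°
Leg 3: φ1=-0.0027873, φ2=-0.5571457, Δφ=-0.5543585, Δλ=3.3904312 rad; a=sin²(Δφ/2)+cosφ1·cosφ2·sin²(Δλ/2)=0.9105739876; c=2·atan2(√a, √(1-a))=2.534215912; dist=6371·c=16145.490 ≈ 16145.5 km; running total=41845.3 km
Leg 3 bearing: y=sinΔλ·cosφ2=-0.20903324, x=cosφ1·sinφ2-sinφ1·cosφ2·cosΔλ=-0.53105660; θ=atan2(y, x)=-158.5145° <0 so +360° → 201.4855° ≈ 201.5°
Leg 4: φ1=-0.5571457, φ2=0.5938046, Δφ=1.1509504, Δλ=-4.0847564 rad; a=sin²(Δφ/2)+cosφ1·cosφ2·sin²(Δλ/2)=0.8544776664; c=2·atan2(√a, √(1-a))=2.358812166; dist=6371·c=15027.992 ≈ 15028.0 km; running total=56873.3 km
Leg 4 bearing: y=sinΔλ·cosφ2=0.67086177, x=cosφ1·sinφ2-sinφ1·cosφ2·cosΔλ=0.21754727; θ=atan2(y, x)=72.0331° ≈ 72.0°
Leg 5: φ1=0.5938046, φ2=0.6957650, Δφ=0.1019604, Δλ=4.0951899 rad; a=sin²(Δφ/2)+cosφ1·cosφ2·sin²(Δλ/2)=0.5047747929; c=2·atan2(√a, √(1-a))=1.580346058; dist=6371·c=10068.385 ≈ 10068.4 km; running total=66941.7 km
Leg 5 bearing: y=sinΔλ·cosφ2=-0.62595017, x=cosφ1·sinφ2-sinφ1·cosφ2·cosΔλ=0.77980458; θ=atan2(y, x)=-38.7541° <0 so +360° → 321.2459° ≈ 321.2°
Leg 6: φ1=0.6957650, φ2=-0.5908306, Δφ=-1.2865956, Δλ=0.6075142 rad; a=sin²(Δφ/2)+cosφ1·cosφ2·sin²(Δλ/2)=0.4168340128; c=2·atan2(√a, √(1-a))=1.403687678; dist=6371·c=8942.894 ≈ 8942.9 km; running total=75884.6 km
Leg 6 bearing: y=sinΔλ·cosφ2=0.47406043, x=cosφ1·sinφ2-sinφ1·cosφ2·cosΔλ=-0.86463887; θ=atan2(y, x)=151.2651° ≈ 151.3°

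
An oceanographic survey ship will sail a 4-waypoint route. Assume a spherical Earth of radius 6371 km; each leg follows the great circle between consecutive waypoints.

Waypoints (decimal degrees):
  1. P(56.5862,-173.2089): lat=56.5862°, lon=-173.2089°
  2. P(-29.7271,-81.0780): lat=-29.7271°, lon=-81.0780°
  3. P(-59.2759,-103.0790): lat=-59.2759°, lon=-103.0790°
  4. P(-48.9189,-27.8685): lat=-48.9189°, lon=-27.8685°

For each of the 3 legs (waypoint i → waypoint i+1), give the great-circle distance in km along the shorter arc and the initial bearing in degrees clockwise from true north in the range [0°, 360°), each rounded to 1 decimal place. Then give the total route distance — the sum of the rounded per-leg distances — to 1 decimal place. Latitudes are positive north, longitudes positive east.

Leg 1: φ1=0.9876155, φ2=-0.5188358, Δφ=-1.5064513, Δλ=1.6079875 rad; a=sin²(Δφ/2)+cosφ1·cosφ2·sin²(Δλ/2)=0.7158454673; c=2·atan2(√a, √(1-a))=2.017162870; dist=6371·c=12851.345 ≈ 12851.3 km; running total=12851.3 km
Leg 1 bearing: y=sinΔλ·cosφ2=0.86779656, x=cosφ1·sinφ2-sinφ1·cosφ2·cosΔλ=-0.24611392; θ=atan2(y, x)=105.8338° ≈ 105.8°
Leg 2: φ1=-0.5188358, φ2=-1.0345596, Δφ=-0.5157239, Δλ=-0.3839899 rad; a=sin²(Δφ/2)+cosφ1·cosφ2·sin²(Δλ/2)=0.0811865612; c=2·atan2(√a, √(1-a))=0.577872133; dist=6371·c=3681.623 ≈ 3681.6 km; running total=16532.9 km
Leg 2 bearing: y=sinΔλ·cosφ2=-0.19139648, x=cosφ1·sinφ2-sinφ1·cosφ2·cosΔλ=-0.51161372; θ=atan2(y, x)=-159.4890° <0 so +360° → 200.5110° ≈ 200.5°
Leg 3: φ1=-1.0345596, φ2=-0.8537959, Δφ=0.1807638, Δλ=1.3126709 rad; a=sin²(Δφ/2)+cosφ1·cosφ2·sin²(Δλ/2)=0.1331606272; c=2·atan2(√a, √(1-a))=0.747076153; dist=6371·c=4759.622 ≈ 4759.6 km; running total=21292.5 km
Leg 3 bearing: y=sinΔλ·cosφ2=0.63535615, x=cosφ1·sinφ2-sinφ1·cosφ2·cosΔλ=-0.24091090; θ=atan2(y, x)=110.7655° ≈ 110.8°

Leg 1: dist=12851.3 km, bearing=105.8°
Leg 2: dist=3681.6 km, bearing=200.5°
Leg 3: dist=4759.6 km, bearing=110.8°
Total: 21292.5 km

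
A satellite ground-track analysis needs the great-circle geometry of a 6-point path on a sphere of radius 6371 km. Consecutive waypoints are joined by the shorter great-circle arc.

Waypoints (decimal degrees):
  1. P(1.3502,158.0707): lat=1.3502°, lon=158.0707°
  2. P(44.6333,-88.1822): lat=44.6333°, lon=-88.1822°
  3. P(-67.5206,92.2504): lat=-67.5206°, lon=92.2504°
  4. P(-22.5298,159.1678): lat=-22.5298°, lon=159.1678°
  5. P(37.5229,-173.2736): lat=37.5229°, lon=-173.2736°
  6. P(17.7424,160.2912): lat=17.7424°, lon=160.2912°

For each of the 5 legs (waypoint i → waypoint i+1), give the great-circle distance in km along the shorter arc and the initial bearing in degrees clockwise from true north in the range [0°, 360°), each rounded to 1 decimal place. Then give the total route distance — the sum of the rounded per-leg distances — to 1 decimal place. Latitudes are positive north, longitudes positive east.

Leg 1: dist=11748.9 km, bearing=42.6°
Leg 2: dist=17470.0 km, bearing=180.4°
Leg 3: dist=6726.6 km, bearing=77.5°
Leg 4: dist=7273.5 km, bearing=23.8°
Leg 5: dist=3386.6 km, bearing=236.8°
Total: 46605.6 km

Leg 1: φ1=0.0235654, φ2=0.7789980, Δφ=0.7554326, Δλ=-4.2979239 rad; a=sin²(Δφ/2)+cosφ1·cosφ2·sin²(Δλ/2)=0.6349672174; c=2·atan2(√a, √(1-a))=1.844121265; dist=6371·c=11748.897 ≈ 11748.9 km; running total=11748.9 km
Leg 1 bearing: y=sinΔλ·cosφ2=0.65136648, x=cosφ1·sinφ2-sinφ1·cosφ2·cosΔλ=0.70912418; θ=atan2(y, x)=42.5690° ≈ 42.6°
Leg 2: φ1=0.7789980, φ2=-1.1784568, Δφ=-1.9574548, Δλ=3.1491429 rad; a=sin²(Δφ/2)+cosφ1·cosφ2·sin²(Δλ/2)=0.9606319397; c=2·atan2(√a, √(1-a))=2.742113971; dist=6371·c=17470.008 ≈ 17470.0 km; running total=29218.9 km
Leg 2 bearing: y=sinΔλ·cosφ2=-0.00288684, x=cosφ1·sinφ2-sinφ1·cosφ2·cosΔλ=-0.38892741; θ=atan2(y, x)=-179.5747° <0 so +360° → 180.4253° ≈ 180.4°
Leg 3: φ1=-1.1784568, φ2=-0.3932192, Δφ=0.7852376, Δλ=1.1679290 rad; a=sin²(Δφ/2)+cosφ1·cosφ2·sin²(Δλ/2)=0.2537434255; c=2·atan2(√a, √(1-a))=1.055821261; dist=6371·c=6726.637 ≈ 6726.6 km; running total=35945.5 km
Leg 3 bearing: y=sinΔλ·cosφ2=0.84973108, x=cosφ1·sinφ2-sinφ1·cosφ2·cosΔλ=0.18811671; θ=atan2(y, x)=77.5170° ≈ 77.5°
Leg 4: φ1=-0.3932192, φ2=0.6548981, Δφ=1.0481173, Δλ=-5.8021970 rad; a=sin²(Δφ/2)+cosφ1·cosφ2·sin²(Δλ/2)=0.2919583477; c=2·atan2(√a, √(1-a))=1.141662522; dist=6371·c=7273.532 ≈ 7273.5 km; running total=43219.0 km
Leg 4 bearing: y=sinΔλ·cosφ2=0.36693675, x=cosφ1·sinφ2-sinφ1·cosφ2·cosΔλ=0.83200487; θ=atan2(y, x)=23.7988° ≈ 23.8°
Leg 5: φ1=0.6548981, φ2=0.3096633, Δφ=-0.3452349, Δλ=5.8218040 rad; a=sin²(Δφ/2)+cosφ1·cosφ2·sin²(Δλ/2)=0.0689942089; c=2·atan2(√a, √(1-a))=0.531571456; dist=6371·c=3386.642 ≈ 3386.6 km; running total=46605.6 km
Leg 5 bearing: y=sinΔλ·cosφ2=-0.42401069, x=cosφ1·sinφ2-sinφ1·cosφ2·cosΔλ=-0.27776064; θ=atan2(y, x)=-123.2280° <0 so +360° → 236.7720° ≈ 236.8°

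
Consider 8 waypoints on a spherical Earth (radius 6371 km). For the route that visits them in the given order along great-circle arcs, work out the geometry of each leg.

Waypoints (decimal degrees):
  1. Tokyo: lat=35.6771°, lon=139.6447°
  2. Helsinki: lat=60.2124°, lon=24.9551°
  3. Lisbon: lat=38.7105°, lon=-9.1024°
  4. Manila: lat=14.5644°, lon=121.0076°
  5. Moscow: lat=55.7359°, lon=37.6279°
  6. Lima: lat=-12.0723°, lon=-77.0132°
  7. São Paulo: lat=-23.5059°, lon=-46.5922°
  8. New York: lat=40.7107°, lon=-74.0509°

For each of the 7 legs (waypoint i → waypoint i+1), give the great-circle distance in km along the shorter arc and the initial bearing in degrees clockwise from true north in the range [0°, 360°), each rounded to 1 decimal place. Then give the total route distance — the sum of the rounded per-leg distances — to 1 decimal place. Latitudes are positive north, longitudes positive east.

Leg 1: dist=7813.6 km, bearing=331.3°
Leg 2: dist=3362.7 km, bearing=240.2°
Leg 3: dist=12145.4 km, bearing=51.6°
Leg 4: dist=8261.5 km, bearing=324.5°
Leg 5: dist=12646.0 km, bearing=283.9°
Leg 6: dist=3452.8 km, bearing=115.8°
Leg 7: dist=7684.1 km, bearing=338.0°
Total: 55366.1 km

Leg 1: φ1=0.6226829, φ2=1.0509046, Δφ=0.4282218, Δλ=-2.0017111 rad; a=sin²(Δφ/2)+cosφ1·cosφ2·sin²(Δλ/2)=0.3312024058; c=2·atan2(√a, √(1-a))=1.226435404; dist=6371·c=7813.620 ≈ 7813.6 km; running total=7813.6 km
Leg 1 bearing: y=sinΔλ·cosφ2=-0.45137195, x=cosφ1·sinφ2-sinφ1·cosφ2·cosΔλ=0.82601020; θ=atan2(y, x)=-28.6543° <0 so +360° → 331.3457° ≈ 331.3°
Leg 2: φ1=1.0509046, φ2=0.6756257, Δφ=-0.3752790, Δλ=-0.5944155 rad; a=sin²(Δφ/2)+cosφ1·cosφ2·sin²(Δλ/2)=0.0680429457; c=2·atan2(√a, √(1-a))=0.527806049; dist=6371·c=3362.652 ≈ 3362.7 km; running total=11176.3 km
Leg 2 bearing: y=sinΔλ·cosφ2=-0.43699606, x=cosφ1·sinφ2-sinφ1·cosφ2·cosΔλ=-0.25037343; θ=atan2(y, x)=-119.8102° <0 so +360° → 240.1898° ≈ 240.2°
Leg 3: φ1=0.6756257, φ2=0.2541967, Δφ=-0.4214289, Δλ=2.2708479 rad; a=sin²(Δφ/2)+cosφ1·cosφ2·sin²(Δλ/2)=0.6646523914; c=2·atan2(√a, √(1-a))=1.906363523; dist=6371·c=12145.442 ≈ 12145.4 km; running total=23321.7 km
Leg 3 bearing: y=sinΔλ·cosφ2=0.74023229, x=cosφ1·sinφ2-sinφ1·cosφ2·cosΔλ=0.58618641; θ=atan2(y, x)=51.6245° ≈ 51.6°
Leg 4: φ1=0.2541967, φ2=0.9727750, Δφ=0.7185782, Δλ=-1.4552503 rad; a=sin²(Δφ/2)+cosφ1·cosφ2·sin²(Δλ/2)=0.3646755076; c=2·atan2(√a, √(1-a))=1.296729214; dist=6371·c=8261.462 ≈ 8261.5 km; running total=31583.2 km
Leg 4 bearing: y=sinΔλ·cosφ2=-0.55925418, x=cosφ1·sinφ2-sinφ1·cosφ2·cosΔλ=0.78357124; θ=atan2(y, x)=-35.5164° <0 so +360° → 324.4836° ≈ 324.5°
Leg 5: φ1=0.9727750, φ2=-0.2107014, Δφ=-1.1834763, Δλ=-2.0008647 rad; a=sin²(Δφ/2)+cosφ1·cosφ2·sin²(Δλ/2)=0.7011970961; c=2·atan2(√a, √(1-a))=1.984926945; dist=6371·c=12645.970 ≈ 12646.0 km; running total=44229.2 km
Leg 5 bearing: y=sinΔλ·cosφ2=-0.88883563, x=cosφ1·sinφ2-sinφ1·cosφ2·cosΔλ=0.21920342; θ=atan2(y, x)=-76.1462° <0 so +360° → 283.8538° ≈ 283.9°
Leg 6: φ1=-0.2107014, φ2=-0.4102553, Δφ=-0.1995540, Δλ=0.5309466 rad; a=sin²(Δφ/2)+cosφ1·cosφ2·sin²(Δλ/2)=0.0716502914; c=2·atan2(√a, √(1-a))=0.541959827; dist=6371·c=3452.826 ≈ 3452.8 km; running total=47682.0 km
Leg 6 bearing: y=sinΔλ·cosφ2=0.46433244, x=cosφ1·sinφ2-sinφ1·cosφ2·cosΔλ=-0.22463635; θ=atan2(y, x)=115.8169° ≈ 115.8°
Leg 7: φ1=-0.4102553, φ2=0.7105358, Δφ=1.1207911, Δλ=-0.4792447 rad; a=sin²(Δφ/2)+cosφ1·cosφ2·sin²(Δλ/2)=0.3216693398; c=2·atan2(√a, √(1-a))=1.206104591; dist=6371·c=7684.092 ≈ 7684.1 km; running total=55366.1 km
Leg 7 bearing: y=sinΔλ·cosφ2=-0.34952649, x=cosφ1·sinφ2-sinφ1·cosφ2·cosΔλ=0.86638556; θ=atan2(y, x)=-21.9707° <0 so +360° → 338.0293° ≈ 338.0°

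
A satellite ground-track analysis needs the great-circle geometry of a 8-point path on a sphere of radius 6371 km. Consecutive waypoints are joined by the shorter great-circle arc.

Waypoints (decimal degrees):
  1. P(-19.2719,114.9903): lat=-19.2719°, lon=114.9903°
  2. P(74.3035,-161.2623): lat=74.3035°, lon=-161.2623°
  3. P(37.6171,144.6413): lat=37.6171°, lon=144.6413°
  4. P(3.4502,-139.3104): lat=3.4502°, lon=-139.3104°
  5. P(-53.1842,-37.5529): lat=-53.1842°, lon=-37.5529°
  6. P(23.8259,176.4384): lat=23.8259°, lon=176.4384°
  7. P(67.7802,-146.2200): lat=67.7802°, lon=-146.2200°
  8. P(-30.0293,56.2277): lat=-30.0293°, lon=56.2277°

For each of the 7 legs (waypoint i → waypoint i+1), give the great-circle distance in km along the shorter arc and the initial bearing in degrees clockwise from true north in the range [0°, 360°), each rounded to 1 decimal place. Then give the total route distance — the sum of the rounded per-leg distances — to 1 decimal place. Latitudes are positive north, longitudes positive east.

Leg 1: φ1=-0.3363581, φ2=1.2968407, Δφ=1.6331988, Δλ=-4.8215174 rad; a=sin²(Δφ/2)+cosφ1·cosφ2·sin²(Δλ/2)=0.6449646035; c=2·atan2(√a, √(1-a))=1.864949193; dist=6371·c=11881.591 ≈ 11881.6 km; running total=11881.6 km
Leg 1 bearing: y=sinΔλ·cosφ2=0.26893229, x=cosφ1·sinφ2-sinφ1·cosφ2·cosΔλ=0.91848597; θ=atan2(y, x)=16.3200° ≈ 16.3°
Leg 2: φ1=1.2968407, φ2=0.6565423, Δφ=-0.6402985, Δλ=5.3390250 rad; a=sin²(Δφ/2)+cosφ1·cosφ2·sin²(Δλ/2)=0.1433556096; c=2·atan2(√a, √(1-a))=0.776616827; dist=6371·c=4947.826 ≈ 4947.8 km; running total=16829.4 km
Leg 2 bearing: y=sinΔλ·cosφ2=-0.64161088, x=cosφ1·sinφ2-sinφ1·cosφ2·cosΔλ=-0.28205424; θ=atan2(y, x)=-113.7304° <0 so +360° → 246.2696° ≈ 246.3°
Leg 3: φ1=0.6565423, φ2=0.0602173, Δφ=-0.5963249, Δλ=-4.9558921 rad; a=sin²(Δφ/2)+cosφ1·cosφ2·sin²(Δλ/2)=0.3863163135; c=2·atan2(√a, √(1-a))=1.341422933; dist=6371·c=8546.206 ≈ 8546.2 km; running total=25375.6 km
Leg 3 bearing: y=sinΔλ·cosφ2=0.96874027, x=cosφ1·sinφ2-sinφ1·cosφ2·cosΔλ=-0.09922882; θ=atan2(y, x)=95.8485° ≈ 95.8°
Leg 4: φ1=0.0602173, φ2=-0.9282394, Δφ=-0.9884567, Δλ=1.7760034 rad; a=sin²(Δφ/2)+cosφ1·cosφ2·sin²(Δλ/2)=0.5850327462; c=2·atan2(√a, √(1-a))=1.741692456; dist=6371·c=11096.323 ≈ 11096.3 km; running total=36471.9 km
Leg 4 bearing: y=sinΔλ·cosφ2=0.58667153, x=cosφ1·sinφ2-sinφ1·cosφ2·cosΔλ=-0.79176654; θ=atan2(y, x)=143.4628° ≈ 143.5°
Leg 5: φ1=-0.9282394, φ2=0.4158404, Δφ=1.3440798, Δλ=3.7348528 rad; a=sin²(Δφ/2)+cosφ1·cosφ2·sin²(Δλ/2)=0.8889500299; c=2·atan2(√a, √(1-a))=2.462113408; dist=6371·c=15686.125 ≈ 15686.1 km; running total=52158.0 km
Leg 5 bearing: y=sinΔλ·cosφ2=-0.51142173, x=cosφ1·sinφ2-sinφ1·cosφ2·cosΔλ=-0.36512917; θ=atan2(y, x)=-125.5249° <0 so +360° → 234.4751° ≈ 234.5°
Leg 6: φ1=0.4158404, φ2=1.1829877, Δφ=0.7671473, Δλ=-5.6314514 rad; a=sin²(Δφ/2)+cosφ1·cosφ2·sin²(Δλ/2)=0.1755055322; c=2·atan2(√a, √(1-a))=0.864541597; dist=6371·c=5507.995 ≈ 5508.0 km; running total=57666.0 km
Leg 6 bearing: y=sinΔλ·cosφ2=0.22937936, x=cosφ1·sinφ2-sinφ1·cosφ2·cosΔλ=0.72539539; θ=atan2(y, x)=17.5476° ≈ 17.5°
Leg 7: φ1=1.1829877, φ2=-0.5241102, Δφ=-1.7070978, Δλ=3.5333789 rad; a=sin²(Δφ/2)+cosφ1·cosφ2·sin²(Δλ/2)=0.8829361758; c=2·atan2(√a, √(1-a))=2.443193269; dist=6371·c=15565.584 ≈ 15565.6 km; running total=73231.6 km
Leg 7 bearing: y=sinΔλ·cosφ2=-0.33058542, x=cosφ1·sinφ2-sinφ1·cosφ2·cosΔλ=0.55150052; θ=atan2(y, x)=-30.9397° <0 so +360° → 329.0603° ≈ 329.1°

Leg 1: dist=11881.6 km, bearing=16.3°
Leg 2: dist=4947.8 km, bearing=246.3°
Leg 3: dist=8546.2 km, bearing=95.8°
Leg 4: dist=11096.3 km, bearing=143.5°
Leg 5: dist=15686.1 km, bearing=234.5°
Leg 6: dist=5508.0 km, bearing=17.5°
Leg 7: dist=15565.6 km, bearing=329.1°
Total: 73231.6 km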